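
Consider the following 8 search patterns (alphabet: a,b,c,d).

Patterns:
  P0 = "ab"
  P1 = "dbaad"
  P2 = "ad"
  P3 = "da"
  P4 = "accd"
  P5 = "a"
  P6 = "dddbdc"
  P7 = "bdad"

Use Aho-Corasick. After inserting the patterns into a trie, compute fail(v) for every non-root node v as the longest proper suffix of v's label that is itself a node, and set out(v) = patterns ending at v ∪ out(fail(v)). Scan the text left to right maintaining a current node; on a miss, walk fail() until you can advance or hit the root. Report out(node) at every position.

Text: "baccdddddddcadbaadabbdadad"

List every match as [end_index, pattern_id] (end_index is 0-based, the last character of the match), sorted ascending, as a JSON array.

Construct AC machine:
Trie (insert patterns):
  0='ε' goto a→1 b→18 d→3
  1='a' goto b→2 c→10 d→8  [P5 ends]
  2='ab' goto ·  [P0 ends]
  3='d' goto a→9 b→4 d→13
  4='db' goto a→5
  5='dba' goto a→6
  6='dbaa' goto d→7
  7='dbaad' goto ·  [P1 ends]
  8='ad' goto ·  [P2 ends]
  9='da' goto ·  [P3 ends]
  10='ac' goto c→11
  11='acc' goto d→12
  12='accd' goto ·  [P4 ends]
  13='dd' goto d→14
  14='ddd' goto b→15
  15='dddb' goto d→16
  16='dddbd' goto c→17
  17='dddbdc' goto ·  [P6 ends]
  18='b' goto d→19
  19='bd' goto a→20
  20='bda' goto d→21
  21='bdad' goto ·  [P7 ends]

BFS fail/out derivation:
  fail(1) 'a': from fail(0)=0 chase 'a': 0 ⇒ 0;  out={5}∪out(0)={5}
  fail(3) 'd': from fail(0)=0 chase 'd': 0 ⇒ 0;  out=∅∪out(0)=∅
  fail(18) 'b': from fail(0)=0 chase 'b': 0 ⇒ 0;  out=∅∪out(0)=∅
  fail(2) 'ab': from fail(1)=0 chase 'b': 0 ⇒ 18;  out={0}∪out(18)={0}
  fail(4) 'db': from fail(3)=0 chase 'b': 0 ⇒ 18;  out=∅∪out(18)=∅
  fail(8) 'ad': from fail(1)=0 chase 'd': 0 ⇒ 3;  out={2}∪out(3)={2}
  fail(9) 'da': from fail(3)=0 chase 'a': 0 ⇒ 1;  out={3}∪out(1)={3,5}
  fail(10) 'ac': from fail(1)=0 chase 'c': 0 ⇒ 0;  out=∅∪out(0)=∅
  fail(13) 'dd': from fail(3)=0 chase 'd': 0 ⇒ 3;  out=∅∪out(3)=∅
  fail(19) 'bd': from fail(18)=0 chase 'd': 0 ⇒ 3;  out=∅∪out(3)=∅
  fail(5) 'dba': from fail(4)=18 chase 'a': 18→0 ⇒ 1;  out=∅∪out(1)={5}
  fail(11) 'acc': from fail(10)=0 chase 'c': 0 ⇒ 0;  out=∅∪out(0)=∅
  fail(14) 'ddd': from fail(13)=3 chase 'd': 3 ⇒ 13;  out=∅∪out(13)=∅
  fail(20) 'bda': from fail(19)=3 chase 'a': 3 ⇒ 9;  out=∅∪out(9)={3,5}
  fail(6) 'dbaa': from fail(5)=1 chase 'a': 1→0 ⇒ 1;  out=∅∪out(1)={5}
  fail(12) 'accd': from fail(11)=0 chase 'd': 0 ⇒ 3;  out={4}∪out(3)={4}
  fail(15) 'dddb': from fail(14)=13 chase 'b': 13→3 ⇒ 4;  out=∅∪out(4)=∅
  fail(21) 'bdad': from fail(20)=9 chase 'd': 9→1 ⇒ 8;  out={7}∪out(8)={2,7}
  fail(7) 'dbaad': from fail(6)=1 chase 'd': 1 ⇒ 8;  out={1}∪out(8)={1,2}
  fail(16) 'dddbd': from fail(15)=4 chase 'd': 4→18 ⇒ 19;  out=∅∪out(19)=∅
  fail(17) 'dddbdc': from fail(16)=19 chase 'c': 19→3→0 ⇒ 0;  out={6}∪out(0)={6}

Text stream:
[0] read 'b'  n0⇒n18
[1] read 'a'  n18⇒n1 (via fail)  emit P5@[1:1]
[2] read 'c'  n1⇒n10
[3] read 'c'  n10⇒n11
[4] read 'd'  n11⇒n12  emit P4@[1:4]
[5] read 'd'  n12⇒n13 (via fail)
[6] read 'd'  n13⇒n14
[7] read 'd'  n14⇒n14 (via fail)
[8] read 'd'  n14⇒n14 (via fail)
[9] read 'd'  n14⇒n14 (via fail)
[10] read 'd'  n14⇒n14 (via fail)
[11] read 'c'  n14⇒n0 (via fail)
[12] read 'a'  n0⇒n1  emit P5@[12:12]
[13] read 'd'  n1⇒n8  emit P2@[12:13]
[14] read 'b'  n8⇒n4 (via fail)
[15] read 'a'  n4⇒n5  emit P5@[15:15]
[16] read 'a'  n5⇒n6  emit P5@[16:16]
[17] read 'd'  n6⇒n7  emit P1@[13:17],P2@[16:17]
[18] read 'a'  n7⇒n9 (via fail)  emit P3@[17:18],P5@[18:18]
[19] read 'b'  n9⇒n2 (via fail)  emit P0@[18:19]
[20] read 'b'  n2⇒n18 (via fail)
[21] read 'd'  n18⇒n19
[22] read 'a'  n19⇒n20  emit P3@[21:22],P5@[22:22]
[23] read 'd'  n20⇒n21  emit P2@[22:23],P7@[20:23]
[24] read 'a'  n21⇒n9 (via fail)  emit P3@[23:24],P5@[24:24]
[25] read 'd'  n9⇒n8 (via fail)  emit P2@[24:25]

Result: [[1,5],[4,4],[12,5],[13,2],[15,5],[16,5],[17,1],[17,2],[18,3],[18,5],[19,0],[22,3],[22,5],[23,2],[23,7],[24,3],[24,5],[25,2]]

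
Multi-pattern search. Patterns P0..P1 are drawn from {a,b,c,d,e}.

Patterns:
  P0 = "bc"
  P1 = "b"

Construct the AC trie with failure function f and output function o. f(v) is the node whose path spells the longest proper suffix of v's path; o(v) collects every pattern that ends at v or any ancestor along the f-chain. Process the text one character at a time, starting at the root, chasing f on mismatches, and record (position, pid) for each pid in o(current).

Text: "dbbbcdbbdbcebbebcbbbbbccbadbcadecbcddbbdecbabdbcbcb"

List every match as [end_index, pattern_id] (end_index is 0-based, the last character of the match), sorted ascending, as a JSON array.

Build automaton:
Trie nodes:
  n0 'ε': b→1
  n1 'b': c→2  [P1 ends]
  n2 'bc': ·  [P0 ends]

BFS fail/out derivation:
  fail(1) 'b': from fail(0)=0 chase 'b': 0 ⇒ 0;  out={1}∪out(0)={1}
  fail(2) 'bc': from fail(1)=0 chase 'c': 0 ⇒ 0;  out={0}∪out(0)={0}

Text stream:
pos 0 'd': at 0
pos 1 'b': at 1  emit P1@[1:1]
pos 2 'b': at 1 (fail-walked)  emit P1@[2:2]
pos 3 'b': at 1 (fail-walked)  emit P1@[3:3]
pos 4 'c': at 2  emit P0@[3:4]
pos 5 'd': at 0 (fail-walked)
pos 6 'b': at 1  emit P1@[6:6]
pos 7 'b': at 1 (fail-walked)  emit P1@[7:7]
pos 8 'd': at 0 (fail-walked)
pos 9 'b': at 1  emit P1@[9:9]
pos 10 'c': at 2  emit P0@[9:10]
pos 11 'e': at 0 (fail-walked)
pos 12 'b': at 1  emit P1@[12:12]
pos 13 'b': at 1 (fail-walked)  emit P1@[13:13]
pos 14 'e': at 0 (fail-walked)
pos 15 'b': at 1  emit P1@[15:15]
pos 16 'c': at 2  emit P0@[15:16]
pos 17 'b': at 1 (fail-walked)  emit P1@[17:17]
pos 18 'b': at 1 (fail-walked)  emit P1@[18:18]
pos 19 'b': at 1 (fail-walked)  emit P1@[19:19]
pos 20 'b': at 1 (fail-walked)  emit P1@[20:20]
pos 21 'b': at 1 (fail-walked)  emit P1@[21:21]
pos 22 'c': at 2  emit P0@[21:22]
pos 23 'c': at 0 (fail-walked)
pos 24 'b': at 1  emit P1@[24:24]
pos 25 'a': at 0 (fail-walked)
pos 26 'd': at 0
pos 27 'b': at 1  emit P1@[27:27]
pos 28 'c': at 2  emit P0@[27:28]
pos 29 'a': at 0 (fail-walked)
pos 30 'd': at 0
pos 31 'e': at 0
pos 32 'c': at 0
pos 33 'b': at 1  emit P1@[33:33]
pos 34 'c': at 2  emit P0@[33:34]
pos 35 'd': at 0 (fail-walked)
pos 36 'd': at 0
pos 37 'b': at 1  emit P1@[37:37]
pos 38 'b': at 1 (fail-walked)  emit P1@[38:38]
pos 39 'd': at 0 (fail-walked)
pos 40 'e': at 0
pos 41 'c': at 0
pos 42 'b': at 1  emit P1@[42:42]
pos 43 'a': at 0 (fail-walked)
pos 44 'b': at 1  emit P1@[44:44]
pos 45 'd': at 0 (fail-walked)
pos 46 'b': at 1  emit P1@[46:46]
pos 47 'c': at 2  emit P0@[46:47]
pos 48 'b': at 1 (fail-walked)  emit P1@[48:48]
pos 49 'c': at 2  emit P0@[48:49]
pos 50 'b': at 1 (fail-walked)  emit P1@[50:50]

Result: [[1,1],[2,1],[3,1],[4,0],[6,1],[7,1],[9,1],[10,0],[12,1],[13,1],[15,1],[16,0],[17,1],[18,1],[19,1],[20,1],[21,1],[22,0],[24,1],[27,1],[28,0],[33,1],[34,0],[37,1],[38,1],[42,1],[44,1],[46,1],[47,0],[48,1],[49,0],[50,1]]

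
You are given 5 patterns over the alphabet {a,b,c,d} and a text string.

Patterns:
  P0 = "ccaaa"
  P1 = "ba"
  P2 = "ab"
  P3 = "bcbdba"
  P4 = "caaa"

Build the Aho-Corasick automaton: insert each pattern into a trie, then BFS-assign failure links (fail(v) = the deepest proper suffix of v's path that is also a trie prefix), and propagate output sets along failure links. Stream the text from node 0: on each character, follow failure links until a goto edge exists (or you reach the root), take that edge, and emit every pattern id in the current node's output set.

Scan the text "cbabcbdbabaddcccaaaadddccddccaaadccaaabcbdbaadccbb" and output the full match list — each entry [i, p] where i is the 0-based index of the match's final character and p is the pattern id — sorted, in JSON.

Build:
Trie (insert patterns):
  n0 'ε': a→8 b→6 c→1
  n1 'c': a→15 c→2
  n2 'cc': a→3
  n3 'cca': a→4
  n4 'ccaa': a→5
  n5 'ccaaa': ·  [P0 ends]
  n6 'b': a→7 c→10
  n7 'ba': ·  [P1 ends]
  n8 'a': b→9
  n9 'ab': ·  [P2 ends]
  n10 'bc': b→11
  n11 'bcb': d→12
  n12 'bcbd': b→13
  n13 'bcbdb': a→14
  n14 'bcbdba': ·  [P3 ends]
  n15 'ca': a→16
  n16 'caa': a→17
  n17 'caaa': ·  [P4 ends]

Failure links (BFS by depth):
  n1('c'): parent n0 fail=0; on 'c' 0 → fail=0;  out ∅∪∅=∅
  n6('b'): parent n0 fail=0; on 'b' 0 → fail=0;  out ∅∪∅=∅
  n8('a'): parent n0 fail=0; on 'a' 0 → fail=0;  out ∅∪∅=∅
  n2('cc'): parent n1 fail=0; on 'c' 0 → fail=1;  out ∅∪∅=∅
  n7('ba'): parent n6 fail=0; on 'a' 0 → fail=8;  out {1}∪∅={1}
  n9('ab'): parent n8 fail=0; on 'b' 0 → fail=6;  out {2}∪∅={2}
  n10('bc'): parent n6 fail=0; on 'c' 0 → fail=1;  out ∅∪∅=∅
  n15('ca'): parent n1 fail=0; on 'a' 0 → fail=8;  out ∅∪∅=∅
  n3('cca'): parent n2 fail=1; on 'a' 1 → fail=15;  out ∅∪∅=∅
  n11('bcb'): parent n10 fail=1; on 'b' 1→0 → fail=6;  out ∅∪∅=∅
  n16('caa'): parent n15 fail=8; on 'a' 8→0 → fail=8;  out ∅∪∅=∅
  n4('ccaa'): parent n3 fail=15; on 'a' 15 → fail=16;  out ∅∪∅=∅
  n12('bcbd'): parent n11 fail=6; on 'd' 6→0 → fail=0;  out ∅∪∅=∅
  n17('caaa'): parent n16 fail=8; on 'a' 8→0 → fail=8;  out {4}∪∅={4}
  n5('ccaaa'): parent n4 fail=16; on 'a' 16 → fail=17;  out {0}∪{4}={0,4}
  n13('bcbdb'): parent n12 fail=0; on 'b' 0 → fail=6;  out ∅∪∅=∅
  n14('bcbdba'): parent n13 fail=6; on 'a' 6 → fail=7;  out {3}∪{1}={1,3}

Text stream:
pos 0 'c': at 1
pos 1 'b': at 6 (fail-walked)
pos 2 'a': at 7  emit P1@[1:2]
pos 3 'b': at 9 (fail-walked)  emit P2@[2:3]
pos 4 'c': at 10 (fail-walked)
pos 5 'b': at 11
pos 6 'd': at 12
pos 7 'b': at 13
pos 8 'a': at 14  emit P1@[7:8],P3@[3:8]
pos 9 'b': at 9 (fail-walked)  emit P2@[8:9]
pos 10 'a': at 7 (fail-walked)  emit P1@[9:10]
pos 11 'd': at 0 (fail-walked)
pos 12 'd': at 0
pos 13 'c': at 1
pos 14 'c': at 2
pos 15 'c': at 2 (fail-walked)
pos 16 'a': at 3
pos 17 'a': at 4
pos 18 'a': at 5  emit P0@[14:18],P4@[15:18]
pos 19 'a': at 8 (fail-walked)
pos 20 'd': at 0 (fail-walked)
pos 21 'd': at 0
pos 22 'd': at 0
pos 23 'c': at 1
pos 24 'c': at 2
pos 25 'd': at 0 (fail-walked)
pos 26 'd': at 0
pos 27 'c': at 1
pos 28 'c': at 2
pos 29 'a': at 3
pos 30 'a': at 4
pos 31 'a': at 5  emit P0@[27:31],P4@[28:31]
pos 32 'd': at 0 (fail-walked)
pos 33 'c': at 1
pos 34 'c': at 2
pos 35 'a': at 3
pos 36 'a': at 4
pos 37 'a': at 5  emit P0@[33:37],P4@[34:37]
pos 38 'b': at 9 (fail-walked)  emit P2@[37:38]
pos 39 'c': at 10 (fail-walked)
pos 40 'b': at 11
pos 41 'd': at 12
pos 42 'b': at 13
pos 43 'a': at 14  emit P1@[42:43],P3@[38:43]
pos 44 'a': at 8 (fail-walked)
pos 45 'd': at 0 (fail-walked)
pos 46 'c': at 1
pos 47 'c': at 2
pos 48 'b': at 6 (fail-walked)
pos 49 'b': at 6 (fail-walked)

All matches (sorted): [[2,1],[3,2],[8,1],[8,3],[9,2],[10,1],[18,0],[18,4],[31,0],[31,4],[37,0],[37,4],[38,2],[43,1],[43,3]]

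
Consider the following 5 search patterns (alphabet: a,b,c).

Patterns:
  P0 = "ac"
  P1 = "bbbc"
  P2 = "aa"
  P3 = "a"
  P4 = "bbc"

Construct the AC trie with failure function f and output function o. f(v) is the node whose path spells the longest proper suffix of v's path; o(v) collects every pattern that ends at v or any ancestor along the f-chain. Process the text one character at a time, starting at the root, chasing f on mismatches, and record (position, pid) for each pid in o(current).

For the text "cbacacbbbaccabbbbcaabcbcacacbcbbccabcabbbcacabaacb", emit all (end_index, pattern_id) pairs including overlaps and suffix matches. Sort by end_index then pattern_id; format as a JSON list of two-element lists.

Build:
Trie nodes:
  n0 'ε': a→1 b→3
  n1 'a': a→7 c→2  ←P3
  n2 'ac': ·  ←P0
  n3 'b': b→4
  n4 'bb': b→5 c→8
  n5 'bbb': c→6
  n6 'bbbc': ·  ←P1
  n7 'aa': ·  ←P2
  n8 'bbc': ·  ←P4

Failure links (BFS by depth):
  fail(1) 'a': from fail(0)=0 chase 'a': 0 ⇒ 0;  out={3}∪out(0)={3}
  fail(3) 'b': from fail(0)=0 chase 'b': 0 ⇒ 0;  out=∅∪out(0)=∅
  fail(2) 'ac': from fail(1)=0 chase 'c': 0 ⇒ 0;  out={0}∪out(0)={0}
  fail(4) 'bb': from fail(3)=0 chase 'b': 0 ⇒ 3;  out=∅∪out(3)=∅
  fail(7) 'aa': from fail(1)=0 chase 'a': 0 ⇒ 1;  out={2}∪out(1)={2,3}
  fail(5) 'bbb': from fail(4)=3 chase 'b': 3 ⇒ 4;  out=∅∪out(4)=∅
  fail(8) 'bbc': from fail(4)=3 chase 'c': 3→0 ⇒ 0;  out={4}∪out(0)={4}
  fail(6) 'bbbc': from fail(5)=4 chase 'c': 4 ⇒ 8;  out={1}∪out(8)={1,4}

Text stream:
pos 0 'c': at 0
pos 1 'b': at 3
pos 2 'a': at 1 (fail-walked)  ** P3@[2:2]
pos 3 'c': at 2  ** P0@[2:3]
pos 4 'a': at 1 (fail-walked)  ** P3@[4:4]
pos 5 'c': at 2  ** P0@[4:5]
pos 6 'b': at 3 (fail-walked)
pos 7 'b': at 4
pos 8 'b': at 5
pos 9 'a': at 1 (fail-walked)  ** P3@[9:9]
pos 10 'c': at 2  ** P0@[9:10]
pos 11 'c': at 0 (fail-walked)
pos 12 'a': at 1  ** P3@[12:12]
pos 13 'b': at 3 (fail-walked)
pos 14 'b': at 4
pos 15 'b': at 5
pos 16 'b': at 5 (fail-walked)
pos 17 'c': at 6  ** P1@[14:17],P4@[15:17]
pos 18 'a': at 1 (fail-walked)  ** P3@[18:18]
pos 19 'a': at 7  ** P2@[18:19],P3@[19:19]
pos 20 'b': at 3 (fail-walked)
pos 21 'c': at 0 (fail-walked)
pos 22 'b': at 3
pos 23 'c': at 0 (fail-walked)
pos 24 'a': at 1  ** P3@[24:24]
pos 25 'c': at 2  ** P0@[24:25]
pos 26 'a': at 1 (fail-walked)  ** P3@[26:26]
pos 27 'c': at 2  ** P0@[26:27]
pos 28 'b': at 3 (fail-walked)
pos 29 'c': at 0 (fail-walked)
pos 30 'b': at 3
pos 31 'b': at 4
pos 32 'c': at 8  ** P4@[30:32]
pos 33 'c': at 0 (fail-walked)
pos 34 'a': at 1  ** P3@[34:34]
pos 35 'b': at 3 (fail-walked)
pos 36 'c': at 0 (fail-walked)
pos 37 'a': at 1  ** P3@[37:37]
pos 38 'b': at 3 (fail-walked)
pos 39 'b': at 4
pos 40 'b': at 5
pos 41 'c': at 6  ** P1@[38:41],P4@[39:41]
pos 42 'a': at 1 (fail-walked)  ** P3@[42:42]
pos 43 'c': at 2  ** P0@[42:43]
pos 44 'a': at 1 (fail-walked)  ** P3@[44:44]
pos 45 'b': at 3 (fail-walked)
pos 46 'a': at 1 (fail-walked)  ** P3@[46:46]
pos 47 'a': at 7  ** P2@[46:47],P3@[47:47]
pos 48 'c': at 2 (fail-walked)  ** P0@[47:48]
pos 49 'b': at 3 (fail-walked)

Result: [[2,3],[3,0],[4,3],[5,0],[9,3],[10,0],[12,3],[17,1],[17,4],[18,3],[19,2],[19,3],[24,3],[25,0],[26,3],[27,0],[32,4],[34,3],[37,3],[41,1],[41,4],[42,3],[43,0],[44,3],[46,3],[47,2],[47,3],[48,0]]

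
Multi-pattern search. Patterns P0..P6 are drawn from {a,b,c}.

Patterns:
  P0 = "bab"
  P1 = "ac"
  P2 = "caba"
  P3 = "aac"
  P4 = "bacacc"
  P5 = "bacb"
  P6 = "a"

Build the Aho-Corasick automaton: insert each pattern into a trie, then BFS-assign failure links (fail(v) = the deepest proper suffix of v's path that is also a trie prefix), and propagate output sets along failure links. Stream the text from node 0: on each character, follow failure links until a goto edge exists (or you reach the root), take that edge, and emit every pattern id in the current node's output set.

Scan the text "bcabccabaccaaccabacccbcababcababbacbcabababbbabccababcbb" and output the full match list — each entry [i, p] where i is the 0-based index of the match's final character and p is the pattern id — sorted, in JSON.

Build automaton:
Trie nodes:
  n0 'ε': a→4 b→1 c→6
  n1 'b': a→2
  n2 'ba': b→3 c→12
  n3 'bab': ·  ←P0
  n4 'a': a→10 c→5  ←P6
  n5 'ac': ·  ←P1
  n6 'c': a→7
  n7 'ca': b→8
  n8 'cab': a→9
  n9 'caba': ·  ←P2
  n10 'aa': c→11
  n11 'aac': ·  ←P3
  n12 'bac': a→13 b→16
  n13 'baca': c→14
  n14 'bacac': c→15
  n15 'bacacc': ·  ←P4
  n16 'bacb': ·  ←P5

Failure links (BFS by depth):
  n1('b'): parent n0 fail=0; on 'b' 0 → fail=0;  out ∅∪∅=∅
  n4('a'): parent n0 fail=0; on 'a' 0 → fail=0;  out {6}∪∅={6}
  n6('c'): parent n0 fail=0; on 'c' 0 → fail=0;  out ∅∪∅=∅
  n2('ba'): parent n1 fail=0; on 'a' 0 → fail=4;  out ∅∪{6}={6}
  n5('ac'): parent n4 fail=0; on 'c' 0 → fail=6;  out {1}∪∅={1}
  n7('ca'): parent n6 fail=0; on 'a' 0 → fail=4;  out ∅∪{6}={6}
  n10('aa'): parent n4 fail=0; on 'a' 0 → fail=4;  out ∅∪{6}={6}
  n3('bab'): parent n2 fail=4; on 'b' 4→0 → fail=1;  out {0}∪∅={0}
  n8('cab'): parent n7 fail=4; on 'b' 4→0 → fail=1;  out ∅∪∅=∅
  n11('aac'): parent n10 fail=4; on 'c' 4 → fail=5;  out {3}∪{1}={1,3}
  n12('bac'): parent n2 fail=4; on 'c' 4 → fail=5;  out ∅∪{1}={1}
  n9('caba'): parent n8 fail=1; on 'a' 1 → fail=2;  out {2}∪{6}={2,6}
  n13('baca'): parent n12 fail=5; on 'a' 5→6 → fail=7;  out ∅∪{6}={6}
  n16('bacb'): parent n12 fail=5; on 'b' 5→6→0 → fail=1;  out {5}∪∅={5}
  n14('bacac'): parent n13 fail=7; on 'c' 7→4 → fail=5;  out ∅∪{1}={1}
  n15('bacacc'): parent n14 fail=5; on 'c' 5→6→0 → fail=6;  out {4}∪∅={4}

Text stream:
[0] read 'b'  n0⇒n1
[1] read 'c'  n1⇒n6 ·f
[2] read 'a'  n6⇒n7  emit P6@[2:2]
[3] read 'b'  n7⇒n8
[4] read 'c'  n8⇒n6 ·f
[5] read 'c'  n6⇒n6 ·f
[6] read 'a'  n6⇒n7  emit P6@[6:6]
[7] read 'b'  n7⇒n8
[8] read 'a'  n8⇒n9  emit P2@[5:8],P6@[8:8]
[9] read 'c'  n9⇒n12 ·f  emit P1@[8:9]
[10] read 'c'  n12⇒n6 ·f
[11] read 'a'  n6⇒n7  emit P6@[11:11]
[12] read 'a'  n7⇒n10 ·f  emit P6@[12:12]
[13] read 'c'  n10⇒n11  emit P1@[12:13],P3@[11:13]
[14] read 'c'  n11⇒n6 ·f
[15] read 'a'  n6⇒n7  emit P6@[15:15]
[16] read 'b'  n7⇒n8
[17] read 'a'  n8⇒n9  emit P2@[14:17],P6@[17:17]
[18] read 'c'  n9⇒n12 ·f  emit P1@[17:18]
[19] read 'c'  n12⇒n6 ·f
[20] read 'c'  n6⇒n6 ·f
[21] read 'b'  n6⇒n1 ·f
[22] read 'c'  n1⇒n6 ·f
[23] read 'a'  n6⇒n7  emit P6@[23:23]
[24] read 'b'  n7⇒n8
[25] read 'a'  n8⇒n9  emit P2@[22:25],P6@[25:25]
[26] read 'b'  n9⇒n3 ·f  emit P0@[24:26]
[27] read 'c'  n3⇒n6 ·f
[28] read 'a'  n6⇒n7  emit P6@[28:28]
[29] read 'b'  n7⇒n8
[30] read 'a'  n8⇒n9  emit P2@[27:30],P6@[30:30]
[31] read 'b'  n9⇒n3 ·f  emit P0@[29:31]
[32] read 'b'  n3⇒n1 ·f
[33] read 'a'  n1⇒n2  emit P6@[33:33]
[34] read 'c'  n2⇒n12  emit P1@[33:34]
[35] read 'b'  n12⇒n16  emit P5@[32:35]
[36] read 'c'  n16⇒n6 ·f
[37] read 'a'  n6⇒n7  emit P6@[37:37]
[38] read 'b'  n7⇒n8
[39] read 'a'  n8⇒n9  emit P2@[36:39],P6@[39:39]
[40] read 'b'  n9⇒n3 ·f  emit P0@[38:40]
[41] read 'a'  n3⇒n2 ·f  emit P6@[41:41]
[42] read 'b'  n2⇒n3  emit P0@[40:42]
[43] read 'b'  n3⇒n1 ·f
[44] read 'b'  n1⇒n1 ·f
[45] read 'a'  n1⇒n2  emit P6@[45:45]
[46] read 'b'  n2⇒n3  emit P0@[44:46]
[47] read 'c'  n3⇒n6 ·f
[48] read 'c'  n6⇒n6 ·f
[49] read 'a'  n6⇒n7  emit P6@[49:49]
[50] read 'b'  n7⇒n8
[51] read 'a'  n8⇒n9  emit P2@[48:51],P6@[51:51]
[52] read 'b'  n9⇒n3 ·f  emit P0@[50:52]
[53] read 'c'  n3⇒n6 ·f
[54] read 'b'  n6⇒n1 ·f
[55] read 'b'  n1⇒n1 ·f

All matches (sorted): [[2,6],[6,6],[8,2],[8,6],[9,1],[11,6],[12,6],[13,1],[13,3],[15,6],[17,2],[17,6],[18,1],[23,6],[25,2],[25,6],[26,0],[28,6],[30,2],[30,6],[31,0],[33,6],[34,1],[35,5],[37,6],[39,2],[39,6],[40,0],[41,6],[42,0],[45,6],[46,0],[49,6],[51,2],[51,6],[52,0]]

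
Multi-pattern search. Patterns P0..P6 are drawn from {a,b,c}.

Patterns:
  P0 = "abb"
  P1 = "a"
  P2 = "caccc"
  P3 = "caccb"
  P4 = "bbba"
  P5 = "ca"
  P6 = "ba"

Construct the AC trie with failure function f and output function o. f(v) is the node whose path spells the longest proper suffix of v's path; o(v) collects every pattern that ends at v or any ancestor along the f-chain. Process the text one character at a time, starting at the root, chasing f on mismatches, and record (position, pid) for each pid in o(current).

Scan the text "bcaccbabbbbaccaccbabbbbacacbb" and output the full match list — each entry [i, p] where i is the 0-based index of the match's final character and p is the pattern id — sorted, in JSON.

Build:
Trie nodes:
  n0 'ε': a→1 b→10 c→4
  n1 'a': b→2  ←P1
  n2 'ab': b→3
  n3 'abb': ·  ←P0
  n4 'c': a→5
  n5 'ca': c→6  ←P5
  n6 'cac': c→7
  n7 'cacc': b→9 c→8
  n8 'caccc': ·  ←P2
  n9 'caccb': ·  ←P3
  n10 'b': a→14 b→11
  n11 'bb': b→12
  n12 'bbb': a→13
  n13 'bbba': ·  ←P4
  n14 'ba': ·  ←P6

BFS fail/out derivation:
  fail(1) 'a': from fail(0)=0 chase 'a': 0 ⇒ 0;  out={1}∪out(0)={1}
  fail(4) 'c': from fail(0)=0 chase 'c': 0 ⇒ 0;  out=∅∪out(0)=∅
  fail(10) 'b': from fail(0)=0 chase 'b': 0 ⇒ 0;  out=∅∪out(0)=∅
  fail(2) 'ab': from fail(1)=0 chase 'b': 0 ⇒ 10;  out=∅∪out(10)=∅
  fail(5) 'ca': from fail(4)=0 chase 'a': 0 ⇒ 1;  out={5}∪out(1)={1,5}
  fail(11) 'bb': from fail(10)=0 chase 'b': 0 ⇒ 10;  out=∅∪out(10)=∅
  fail(14) 'ba': from fail(10)=0 chase 'a': 0 ⇒ 1;  out={6}∪out(1)={1,6}
  fail(3) 'abb': from fail(2)=10 chase 'b': 10 ⇒ 11;  out={0}∪out(11)={0}
  fail(6) 'cac': from fail(5)=1 chase 'c': 1→0 ⇒ 4;  out=∅∪out(4)=∅
  fail(12) 'bbb': from fail(11)=10 chase 'b': 10 ⇒ 11;  out=∅∪out(11)=∅
  fail(7) 'cacc': from fail(6)=4 chase 'c': 4→0 ⇒ 4;  out=∅∪out(4)=∅
  fail(13) 'bbba': from fail(12)=11 chase 'a': 11→10 ⇒ 14;  out={4}∪out(14)={1,4,6}
  fail(8) 'caccc': from fail(7)=4 chase 'c': 4→0 ⇒ 4;  out={2}∪out(4)={2}
  fail(9) 'caccb': from fail(7)=4 chase 'b': 4→0 ⇒ 10;  out={3}∪out(10)={3}

Text stream:
pos 0 'b': at 10
pos 1 'c': at 4 (via fail)
pos 2 'a': at 5  ** P1@[2:2],P5@[1:2]
pos 3 'c': at 6
pos 4 'c': at 7
pos 5 'b': at 9  ** P3@[1:5]
pos 6 'a': at 14 (via fail)  ** P1@[6:6],P6@[5:6]
pos 7 'b': at 2 (via fail)
pos 8 'b': at 3  ** P0@[6:8]
pos 9 'b': at 12 (via fail)
pos 10 'b': at 12 (via fail)
pos 11 'a': at 13  ** P1@[11:11],P4@[8:11],P6@[10:11]
pos 12 'c': at 4 (via fail)
pos 13 'c': at 4 (via fail)
pos 14 'a': at 5  ** P1@[14:14],P5@[13:14]
pos 15 'c': at 6
pos 16 'c': at 7
pos 17 'b': at 9  ** P3@[13:17]
pos 18 'a': at 14 (via fail)  ** P1@[18:18],P6@[17:18]
pos 19 'b': at 2 (via fail)
pos 20 'b': at 3  ** P0@[18:20]
pos 21 'b': at 12 (via fail)
pos 22 'b': at 12 (via fail)
pos 23 'a': at 13  ** P1@[23:23],P4@[20:23],P6@[22:23]
pos 24 'c': at 4 (via fail)
pos 25 'a': at 5  ** P1@[25:25],P5@[24:25]
pos 26 'c': at 6
pos 27 'b': at 10 (via fail)
pos 28 'b': at 11

All matches (sorted): [[2,1],[2,5],[5,3],[6,1],[6,6],[8,0],[11,1],[11,4],[11,6],[14,1],[14,5],[17,3],[18,1],[18,6],[20,0],[23,1],[23,4],[23,6],[25,1],[25,5]]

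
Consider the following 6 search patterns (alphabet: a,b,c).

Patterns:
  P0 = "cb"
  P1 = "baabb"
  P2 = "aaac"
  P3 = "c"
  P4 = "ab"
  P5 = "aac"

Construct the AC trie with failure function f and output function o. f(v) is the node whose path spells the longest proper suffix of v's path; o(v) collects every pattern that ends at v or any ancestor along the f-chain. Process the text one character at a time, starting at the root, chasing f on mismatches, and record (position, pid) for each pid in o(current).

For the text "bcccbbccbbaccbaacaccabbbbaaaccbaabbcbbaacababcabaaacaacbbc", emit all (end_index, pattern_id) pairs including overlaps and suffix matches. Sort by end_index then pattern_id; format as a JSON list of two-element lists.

Construct AC machine:
Trie (insert patterns):
  0='ε' goto a→8 b→3 c→1
  1='c' goto b→2  [P3 ends]
  2='cb' goto ·  [P0 ends]
  3='b' goto a→4
  4='ba' goto a→5
  5='baa' goto b→6
  6='baab' goto b→7
  7='baabb' goto ·  [P1 ends]
  8='a' goto a→9 b→12
  9='aa' goto a→10 c→13
  10='aaa' goto c→11
  11='aaac' goto ·  [P2 ends]
  12='ab' goto ·  [P4 ends]
  13='aac' goto ·  [P5 ends]

BFS fail/out derivation:
  n1('c'): parent n0 fail=0; on 'c' 0 → fail=0;  out {3}∪∅={3}
  n3('b'): parent n0 fail=0; on 'b' 0 → fail=0;  out ∅∪∅=∅
  n8('a'): parent n0 fail=0; on 'a' 0 → fail=0;  out ∅∪∅=∅
  n2('cb'): parent n1 fail=0; on 'b' 0 → fail=3;  out {0}∪∅={0}
  n4('ba'): parent n3 fail=0; on 'a' 0 → fail=8;  out ∅∪∅=∅
  n9('aa'): parent n8 fail=0; on 'a' 0 → fail=8;  out ∅∪∅=∅
  n12('ab'): parent n8 fail=0; on 'b' 0 → fail=3;  out {4}∪∅={4}
  n5('baa'): parent n4 fail=8; on 'a' 8 → fail=9;  out ∅∪∅=∅
  n10('aaa'): parent n9 fail=8; on 'a' 8 → fail=9;  out ∅∪∅=∅
  n13('aac'): parent n9 fail=8; on 'c' 8→0 → fail=1;  out {5}∪{3}={3,5}
  n6('baab'): parent n5 fail=9; on 'b' 9→8 → fail=12;  out ∅∪{4}={4}
  n11('aaac'): parent n10 fail=9; on 'c' 9 → fail=13;  out {2}∪{3,5}={2,3,5}
  n7('baabb'): parent n6 fail=12; on 'b' 12→3→0 → fail=3;  out {1}∪∅={1}

Text stream:
i=0 'b': node 0→3
i=1 'c': node 3→1 ·f  → match P3@[1:1]
i=2 'c': node 1→1 ·f  → match P3@[2:2]
i=3 'c': node 1→1 ·f  → match P3@[3:3]
i=4 'b': node 1→2  → match P0@[3:4]
i=5 'b': node 2→3 ·f
i=6 'c': node 3→1 ·f  → match P3@[6:6]
i=7 'c': node 1→1 ·f  → match P3@[7:7]
i=8 'b': node 1→2  → match P0@[7:8]
i=9 'b': node 2→3 ·f
i=10 'a': node 3→4
i=11 'c': node 4→1 ·f  → match P3@[11:11]
i=12 'c': node 1→1 ·f  → match P3@[12:12]
i=13 'b': node 1→2  → match P0@[12:13]
i=14 'a': node 2→4 ·f
i=15 'a': node 4→5
i=16 'c': node 5→13 ·f  → match P3@[16:16],P5@[14:16]
i=17 'a': node 13→8 ·f
i=18 'c': node 8→1 ·f  → match P3@[18:18]
i=19 'c': node 1→1 ·f  → match P3@[19:19]
i=20 'a': node 1→8 ·f
i=21 'b': node 8→12  → match P4@[20:21]
i=22 'b': node 12→3 ·f
i=23 'b': node 3→3 ·f
i=24 'b': node 3→3 ·f
i=25 'a': node 3→4
i=26 'a': node 4→5
i=27 'a': node 5→10 ·f
i=28 'c': node 10→11  → match P2@[25:28],P3@[28:28],P5@[26:28]
i=29 'c': node 11→1 ·f  → match P3@[29:29]
i=30 'b': node 1→2  → match P0@[29:30]
i=31 'a': node 2→4 ·f
i=32 'a': node 4→5
i=33 'b': node 5→6  → match P4@[32:33]
i=34 'b': node 6→7  → match P1@[30:34]
i=35 'c': node 7→1 ·f  → match P3@[35:35]
i=36 'b': node 1→2  → match P0@[35:36]
i=37 'b': node 2→3 ·f
i=38 'a': node 3→4
i=39 'a': node 4→5
i=40 'c': node 5→13 ·f  → match P3@[40:40],P5@[38:40]
i=41 'a': node 13→8 ·f
i=42 'b': node 8→12  → match P4@[41:42]
i=43 'a': node 12→4 ·f
i=44 'b': node 4→12 ·f  → match P4@[43:44]
i=45 'c': node 12→1 ·f  → match P3@[45:45]
i=46 'a': node 1→8 ·f
i=47 'b': node 8→12  → match P4@[46:47]
i=48 'a': node 12→4 ·f
i=49 'a': node 4→5
i=50 'a': node 5→10 ·f
i=51 'c': node 10→11  → match P2@[48:51],P3@[51:51],P5@[49:51]
i=52 'a': node 11→8 ·f
i=53 'a': node 8→9
i=54 'c': node 9→13  → match P3@[54:54],P5@[52:54]
i=55 'b': node 13→2 ·f  → match P0@[54:55]
i=56 'b': node 2→3 ·f
i=57 'c': node 3→1 ·f  → match P3@[57:57]

Result: [[1,3],[2,3],[3,3],[4,0],[6,3],[7,3],[8,0],[11,3],[12,3],[13,0],[16,3],[16,5],[18,3],[19,3],[21,4],[28,2],[28,3],[28,5],[29,3],[30,0],[33,4],[34,1],[35,3],[36,0],[40,3],[40,5],[42,4],[44,4],[45,3],[47,4],[51,2],[51,3],[51,5],[54,3],[54,5],[55,0],[57,3]]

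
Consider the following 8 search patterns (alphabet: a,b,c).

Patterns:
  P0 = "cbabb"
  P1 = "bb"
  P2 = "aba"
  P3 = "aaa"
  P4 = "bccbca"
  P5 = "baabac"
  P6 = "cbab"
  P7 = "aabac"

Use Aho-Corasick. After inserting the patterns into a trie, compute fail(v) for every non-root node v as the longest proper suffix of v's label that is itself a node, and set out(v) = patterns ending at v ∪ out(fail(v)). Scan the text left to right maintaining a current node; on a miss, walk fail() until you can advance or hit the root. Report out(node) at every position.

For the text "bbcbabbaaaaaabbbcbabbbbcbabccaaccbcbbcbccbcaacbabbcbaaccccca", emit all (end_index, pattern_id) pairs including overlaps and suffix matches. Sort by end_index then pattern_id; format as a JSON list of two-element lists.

Build automaton:
Trie (insert patterns):
  n0 'ε': a→8 b→6 c→1
  n1 'c': b→2
  n2 'cb': a→3
  n3 'cba': b→4
  n4 'cbab': b→5  [P6 ends]
  n5 'cbabb': ·  [P0 ends]
  n6 'b': a→18 b→7 c→13
  n7 'bb': ·  [P1 ends]
  n8 'a': a→11 b→9
  n9 'ab': a→10
  n10 'aba': ·  [P2 ends]
  n11 'aa': a→12 b→23
  n12 'aaa': ·  [P3 ends]
  n13 'bc': c→14
  n14 'bcc': b→15
  n15 'bccb': c→16
  n16 'bccbc': a→17
  n17 'bccbca': ·  [P4 ends]
  n18 'ba': a→19
  n19 'baa': b→20
  n20 'baab': a→21
  n21 'baaba': c→22
  n22 'baabac': ·  [P5 ends]
  n23 'aab': a→24
  n24 'aaba': c→25
  n25 'aabac': ·  [P7 ends]

Failure links (BFS by depth):
  n1('c'): parent n0 fail=0; on 'c' 0 → fail=0;  out ∅∪∅=∅
  n6('b'): parent n0 fail=0; on 'b' 0 → fail=0;  out ∅∪∅=∅
  n8('a'): parent n0 fail=0; on 'a' 0 → fail=0;  out ∅∪∅=∅
  n2('cb'): parent n1 fail=0; on 'b' 0 → fail=6;  out ∅∪∅=∅
  n7('bb'): parent n6 fail=0; on 'b' 0 → fail=6;  out {1}∪∅={1}
  n9('ab'): parent n8 fail=0; on 'b' 0 → fail=6;  out ∅∪∅=∅
  n11('aa'): parent n8 fail=0; on 'a' 0 → fail=8;  out ∅∪∅=∅
  n13('bc'): parent n6 fail=0; on 'c' 0 → fail=1;  out ∅∪∅=∅
  n18('ba'): parent n6 fail=0; on 'a' 0 → fail=8;  out ∅∪∅=∅
  n3('cba'): parent n2 fail=6; on 'a' 6 → fail=18;  out ∅∪∅=∅
  n10('aba'): parent n9 fail=6; on 'a' 6 → fail=18;  out {2}∪∅={2}
  n12('aaa'): parent n11 fail=8; on 'a' 8 → fail=11;  out {3}∪∅={3}
  n14('bcc'): parent n13 fail=1; on 'c' 1→0 → fail=1;  out ∅∪∅=∅
  n19('baa'): parent n18 fail=8; on 'a' 8 → fail=11;  out ∅∪∅=∅
  n23('aab'): parent n11 fail=8; on 'b' 8 → fail=9;  out ∅∪∅=∅
  n4('cbab'): parent n3 fail=18; on 'b' 18→8 → fail=9;  out {6}∪∅={6}
  n15('bccb'): parent n14 fail=1; on 'b' 1 → fail=2;  out ∅∪∅=∅
  n20('baab'): parent n19 fail=11; on 'b' 11 → fail=23;  out ∅∪∅=∅
  n24('aaba'): parent n23 fail=9; on 'a' 9 → fail=10;  out ∅∪{2}={2}
  n5('cbabb'): parent n4 fail=9; on 'b' 9→6 → fail=7;  out {0}∪{1}={0,1}
  n16('bccbc'): parent n15 fail=2; on 'c' 2→6 → fail=13;  out ∅∪∅=∅
  n21('baaba'): parent n20 fail=23; on 'a' 23 → fail=24;  out ∅∪{2}={2}
  n25('aabac'): parent n24 fail=10; on 'c' 10→18→8→0 → fail=1;  out {7}∪∅={7}
  n17('bccbca'): parent n16 fail=13; on 'a' 13→1→0 → fail=8;  out {4}∪∅={4}
  n22('baabac'): parent n21 fail=24; on 'c' 24 → fail=25;  out {5}∪{7}={5,7}

Scan:
[0] read 'b'  n0⇒n6
[1] read 'b'  n6⇒n7  emit P1@[0:1]
[2] read 'c'  n7⇒n13 (fail-walked)
[3] read 'b'  n13⇒n2 (fail-walked)
[4] read 'a'  n2⇒n3
[5] read 'b'  n3⇒n4  emit P6@[2:5]
[6] read 'b'  n4⇒n5  emit P0@[2:6],P1@[5:6]
[7] read 'a'  n5⇒n18 (fail-walked)
[8] read 'a'  n18⇒n19
[9] read 'a'  n19⇒n12 (fail-walked)  emit P3@[7:9]
[10] read 'a'  n12⇒n12 (fail-walked)  emit P3@[8:10]
[11] read 'a'  n12⇒n12 (fail-walked)  emit P3@[9:11]
[12] read 'a'  n12⇒n12 (fail-walked)  emit P3@[10:12]
[13] read 'b'  n12⇒n23 (fail-walked)
[14] read 'b'  n23⇒n7 (fail-walked)  emit P1@[13:14]
[15] read 'b'  n7⇒n7 (fail-walked)  emit P1@[14:15]
[16] read 'c'  n7⇒n13 (fail-walked)
[17] read 'b'  n13⇒n2 (fail-walked)
[18] read 'a'  n2⇒n3
[19] read 'b'  n3⇒n4  emit P6@[16:19]
[20] read 'b'  n4⇒n5  emit P0@[16:20],P1@[19:20]
[21] read 'b'  n5⇒n7 (fail-walked)  emit P1@[20:21]
[22] read 'b'  n7⇒n7 (fail-walked)  emit P1@[21:22]
[23] read 'c'  n7⇒n13 (fail-walked)
[24] read 'b'  n13⇒n2 (fail-walked)
[25] read 'a'  n2⇒n3
[26] read 'b'  n3⇒n4  emit P6@[23:26]
[27] read 'c'  n4⇒n13 (fail-walked)
[28] read 'c'  n13⇒n14
[29] read 'a'  n14⇒n8 (fail-walked)
[30] read 'a'  n8⇒n11
[31] read 'c'  n11⇒n1 (fail-walked)
[32] read 'c'  n1⇒n1 (fail-walked)
[33] read 'b'  n1⇒n2
[34] read 'c'  n2⇒n13 (fail-walked)
[35] read 'b'  n13⇒n2 (fail-walked)
[36] read 'b'  n2⇒n7 (fail-walked)  emit P1@[35:36]
[37] read 'c'  n7⇒n13 (fail-walked)
[38] read 'b'  n13⇒n2 (fail-walked)
[39] read 'c'  n2⇒n13 (fail-walked)
[40] read 'c'  n13⇒n14
[41] read 'b'  n14⇒n15
[42] read 'c'  n15⇒n16
[43] read 'a'  n16⇒n17  emit P4@[38:43]
[44] read 'a'  n17⇒n11 (fail-walked)
[45] read 'c'  n11⇒n1 (fail-walked)
[46] read 'b'  n1⇒n2
[47] read 'a'  n2⇒n3
[48] read 'b'  n3⇒n4  emit P6@[45:48]
[49] read 'b'  n4⇒n5  emit P0@[45:49],P1@[48:49]
[50] read 'c'  n5⇒n13 (fail-walked)
[51] read 'b'  n13⇒n2 (fail-walked)
[52] read 'a'  n2⇒n3
[53] read 'a'  n3⇒n19 (fail-walked)
[54] read 'c'  n19⇒n1 (fail-walked)
[55] read 'c'  n1⇒n1 (fail-walked)
[56] read 'c'  n1⇒n1 (fail-walked)
[57] read 'c'  n1⇒n1 (fail-walked)
[58] read 'c'  n1⇒n1 (fail-walked)
[59] read 'a'  n1⇒n8 (fail-walked)

Matches: [[1,1],[5,6],[6,0],[6,1],[9,3],[10,3],[11,3],[12,3],[14,1],[15,1],[19,6],[20,0],[20,1],[21,1],[22,1],[26,6],[36,1],[43,4],[48,6],[49,0],[49,1]]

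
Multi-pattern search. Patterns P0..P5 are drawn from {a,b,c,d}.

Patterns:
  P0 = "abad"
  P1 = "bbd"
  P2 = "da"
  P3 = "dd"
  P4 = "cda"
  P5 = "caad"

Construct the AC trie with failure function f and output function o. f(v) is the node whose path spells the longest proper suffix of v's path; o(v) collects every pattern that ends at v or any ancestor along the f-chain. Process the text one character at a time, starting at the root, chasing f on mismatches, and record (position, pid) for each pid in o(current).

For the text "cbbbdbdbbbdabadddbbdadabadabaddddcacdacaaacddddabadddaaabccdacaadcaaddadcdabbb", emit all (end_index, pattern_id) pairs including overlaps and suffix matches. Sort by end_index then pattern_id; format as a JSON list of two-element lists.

Build automaton:
Trie (insert patterns):
  n0 'ε': a→1 b→5 c→11 d→8
  n1 'a': b→2
  n2 'ab': a→3
  n3 'aba': d→4
  n4 'abad': ·  [P0 ends]
  n5 'b': b→6
  n6 'bb': d→7
  n7 'bbd': ·  [P1 ends]
  n8 'd': a→9 d→10
  n9 'da': ·  [P2 ends]
  n10 'dd': ·  [P3 ends]
  n11 'c': a→14 d→12
  n12 'cd': a→13
  n13 'cda': ·  [P4 ends]
  n14 'ca': a→15
  n15 'caa': d→16
  n16 'caad': ·  [P5 ends]

Failure links (BFS by depth):
  n1('a'): parent n0 fail=0; on 'a' 0 → fail=0;  out ∅∪∅=∅
  n5('b'): parent n0 fail=0; on 'b' 0 → fail=0;  out ∅∪∅=∅
  n8('d'): parent n0 fail=0; on 'd' 0 → fail=0;  out ∅∪∅=∅
  n11('c'): parent n0 fail=0; on 'c' 0 → fail=0;  out ∅∪∅=∅
  n2('ab'): parent n1 fail=0; on 'b' 0 → fail=5;  out ∅∪∅=∅
  n6('bb'): parent n5 fail=0; on 'b' 0 → fail=5;  out ∅∪∅=∅
  n9('da'): parent n8 fail=0; on 'a' 0 → fail=1;  out {2}∪∅={2}
  n10('dd'): parent n8 fail=0; on 'd' 0 → fail=8;  out {3}∪∅={3}
  n12('cd'): parent n11 fail=0; on 'd' 0 → fail=8;  out ∅∪∅=∅
  n14('ca'): parent n11 fail=0; on 'a' 0 → fail=1;  out ∅∪∅=∅
  n3('aba'): parent n2 fail=5; on 'a' 5→0 → fail=1;  out ∅∪∅=∅
  n7('bbd'): parent n6 fail=5; on 'd' 5→0 → fail=8;  out {1}∪∅={1}
  n13('cda'): parent n12 fail=8; on 'a' 8 → fail=9;  out {4}∪{2}={2,4}
  n15('caa'): parent n14 fail=1; on 'a' 1→0 → fail=1;  out ∅∪∅=∅
  n4('abad'): parent n3 fail=1; on 'd' 1→0 → fail=8;  out {0}∪∅={0}
  n16('caad'): parent n15 fail=1; on 'd' 1→0 → fail=8;  out {5}∪∅={5}

Text stream:
pos 0 'c': at 11
pos 1 'b': at 5 (via fail)
pos 2 'b': at 6
pos 3 'b': at 6 (via fail)
pos 4 'd': at 7  → match P1@[2:4]
pos 5 'b': at 5 (via fail)
pos 6 'd': at 8 (via fail)
pos 7 'b': at 5 (via fail)
pos 8 'b': at 6
pos 9 'b': at 6 (via fail)
pos 10 'd': at 7  → match P1@[8:10]
pos 11 'a': at 9 (via fail)  → match P2@[10:11]
pos 12 'b': at 2 (via fail)
pos 13 'a': at 3
pos 14 'd': at 4  → match P0@[11:14]
pos 15 'd': at 10 (via fail)  → match P3@[14:15]
pos 16 'd': at 10 (via fail)  → match P3@[15:16]
pos 17 'b': at 5 (via fail)
pos 18 'b': at 6
pos 19 'd': at 7  → match P1@[17:19]
pos 20 'a': at 9 (via fail)  → match P2@[19:20]
pos 21 'd': at 8 (via fail)
pos 22 'a': at 9  → match P2@[21:22]
pos 23 'b': at 2 (via fail)
pos 24 'a': at 3
pos 25 'd': at 4  → match P0@[22:25]
pos 26 'a': at 9 (via fail)  → match P2@[25:26]
pos 27 'b': at 2 (via fail)
pos 28 'a': at 3
pos 29 'd': at 4  → match P0@[26:29]
pos 30 'd': at 10 (via fail)  → match P3@[29:30]
pos 31 'd': at 10 (via fail)  → match P3@[30:31]
pos 32 'd': at 10 (via fail)  → match P3@[31:32]
pos 33 'c': at 11 (via fail)
pos 34 'a': at 14
pos 35 'c': at 11 (via fail)
pos 36 'd': at 12
pos 37 'a': at 13  → match P2@[36:37],P4@[35:37]
pos 38 'c': at 11 (via fail)
pos 39 'a': at 14
pos 40 'a': at 15
pos 41 'a': at 1 (via fail)
pos 42 'c': at 11 (via fail)
pos 43 'd': at 12
pos 44 'd': at 10 (via fail)  → match P3@[43:44]
pos 45 'd': at 10 (via fail)  → match P3@[44:45]
pos 46 'd': at 10 (via fail)  → match P3@[45:46]
pos 47 'a': at 9 (via fail)  → match P2@[46:47]
pos 48 'b': at 2 (via fail)
pos 49 'a': at 3
pos 50 'd': at 4  → match P0@[47:50]
pos 51 'd': at 10 (via fail)  → match P3@[50:51]
pos 52 'd': at 10 (via fail)  → match P3@[51:52]
pos 53 'a': at 9 (via fail)  → match P2@[52:53]
pos 54 'a': at 1 (via fail)
pos 55 'a': at 1 (via fail)
pos 56 'b': at 2
pos 57 'c': at 11 (via fail)
pos 58 'c': at 11 (via fail)
pos 59 'd': at 12
pos 60 'a': at 13  → match P2@[59:60],P4@[58:60]
pos 61 'c': at 11 (via fail)
pos 62 'a': at 14
pos 63 'a': at 15
pos 64 'd': at 16  → match P5@[61:64]
pos 65 'c': at 11 (via fail)
pos 66 'a': at 14
pos 67 'a': at 15
pos 68 'd': at 16  → match P5@[65:68]
pos 69 'd': at 10 (via fail)  → match P3@[68:69]
pos 70 'a': at 9 (via fail)  → match P2@[69:70]
pos 71 'd': at 8 (via fail)
pos 72 'c': at 11 (via fail)
pos 73 'd': at 12
pos 74 'a': at 13  → match P2@[73:74],P4@[72:74]
pos 75 'b': at 2 (via fail)
pos 76 'b': at 6 (via fail)
pos 77 'b': at 6 (via fail)

All matches (sorted): [[4,1],[10,1],[11,2],[14,0],[15,3],[16,3],[19,1],[20,2],[22,2],[25,0],[26,2],[29,0],[30,3],[31,3],[32,3],[37,2],[37,4],[44,3],[45,3],[46,3],[47,2],[50,0],[51,3],[52,3],[53,2],[60,2],[60,4],[64,5],[68,5],[69,3],[70,2],[74,2],[74,4]]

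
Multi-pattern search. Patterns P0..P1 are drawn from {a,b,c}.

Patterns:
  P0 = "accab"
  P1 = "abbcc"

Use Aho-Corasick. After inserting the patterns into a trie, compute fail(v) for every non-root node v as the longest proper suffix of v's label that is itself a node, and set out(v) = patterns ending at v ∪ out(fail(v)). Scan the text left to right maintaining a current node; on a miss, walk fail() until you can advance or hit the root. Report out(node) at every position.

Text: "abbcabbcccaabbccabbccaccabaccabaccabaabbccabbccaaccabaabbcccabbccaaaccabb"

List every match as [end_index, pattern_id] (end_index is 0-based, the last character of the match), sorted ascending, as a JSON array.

Build automaton:
Trie (insert patterns):
  0='ε' goto a→1
  1='a' goto b→6 c→2
  2='ac' goto c→3
  3='acc' goto a→4
  4='acca' goto b→5
  5='accab' goto ·  ←P0
  6='ab' goto b→7
  7='abb' goto c→8
  8='abbc' goto c→9
  9='abbcc' goto ·  ←P1

BFS fail/out derivation:
  n1('a'): parent n0 fail=0; on 'a' 0 → fail=0;  out ∅∪∅=∅
  n2('ac'): parent n1 fail=0; on 'c' 0 → fail=0;  out ∅∪∅=∅
  n6('ab'): parent n1 fail=0; on 'b' 0 → fail=0;  out ∅∪∅=∅
  n3('acc'): parent n2 fail=0; on 'c' 0 → fail=0;  out ∅∪∅=∅
  n7('abb'): parent n6 fail=0; on 'b' 0 → fail=0;  out ∅∪∅=∅
  n4('acca'): parent n3 fail=0; on 'a' 0 → fail=1;  out ∅∪∅=∅
  n8('abbc'): parent n7 fail=0; on 'c' 0 → fail=0;  out ∅∪∅=∅
  n5('accab'): parent n4 fail=1; on 'b' 1 → fail=6;  out {0}∪∅={0}
  n9('abbcc'): parent n8 fail=0; on 'c' 0 → fail=0;  out {1}∪∅={1}

Run:
pos 0 'a': at 1
pos 1 'b': at 6
pos 2 'b': at 7
pos 3 'c': at 8
pos 4 'a': at 1 (via fail)
pos 5 'b': at 6
pos 6 'b': at 7
pos 7 'c': at 8
pos 8 'c': at 9  emit P1@[4:8]
pos 9 'c': at 0 (via fail)
pos 10 'a': at 1
pos 11 'a': at 1 (via fail)
pos 12 'b': at 6
pos 13 'b': at 7
pos 14 'c': at 8
pos 15 'c': at 9  emit P1@[11:15]
pos 16 'a': at 1 (via fail)
pos 17 'b': at 6
pos 18 'b': at 7
pos 19 'c': at 8
pos 20 'c': at 9  emit P1@[16:20]
pos 21 'a': at 1 (via fail)
pos 22 'c': at 2
pos 23 'c': at 3
pos 24 'a': at 4
pos 25 'b': at 5  emit P0@[21:25]
pos 26 'a': at 1 (via fail)
pos 27 'c': at 2
pos 28 'c': at 3
pos 29 'a': at 4
pos 30 'b': at 5  emit P0@[26:30]
pos 31 'a': at 1 (via fail)
pos 32 'c': at 2
pos 33 'c': at 3
pos 34 'a': at 4
pos 35 'b': at 5  emit P0@[31:35]
pos 36 'a': at 1 (via fail)
pos 37 'a': at 1 (via fail)
pos 38 'b': at 6
pos 39 'b': at 7
pos 40 'c': at 8
pos 41 'c': at 9  emit P1@[37:41]
pos 42 'a': at 1 (via fail)
pos 43 'b': at 6
pos 44 'b': at 7
pos 45 'c': at 8
pos 46 'c': at 9  emit P1@[42:46]
pos 47 'a': at 1 (via fail)
pos 48 'a': at 1 (via fail)
pos 49 'c': at 2
pos 50 'c': at 3
pos 51 'a': at 4
pos 52 'b': at 5  emit P0@[48:52]
pos 53 'a': at 1 (via fail)
pos 54 'a': at 1 (via fail)
pos 55 'b': at 6
pos 56 'b': at 7
pos 57 'c': at 8
pos 58 'c': at 9  emit P1@[54:58]
pos 59 'c': at 0 (via fail)
pos 60 'a': at 1
pos 61 'b': at 6
pos 62 'b': at 7
pos 63 'c': at 8
pos 64 'c': at 9  emit P1@[60:64]
pos 65 'a': at 1 (via fail)
pos 66 'a': at 1 (via fail)
pos 67 'a': at 1 (via fail)
pos 68 'c': at 2
pos 69 'c': at 3
pos 70 'a': at 4
pos 71 'b': at 5  emit P0@[67:71]
pos 72 'b': at 7 (via fail)

All matches (sorted): [[8,1],[15,1],[20,1],[25,0],[30,0],[35,0],[41,1],[46,1],[52,0],[58,1],[64,1],[71,0]]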